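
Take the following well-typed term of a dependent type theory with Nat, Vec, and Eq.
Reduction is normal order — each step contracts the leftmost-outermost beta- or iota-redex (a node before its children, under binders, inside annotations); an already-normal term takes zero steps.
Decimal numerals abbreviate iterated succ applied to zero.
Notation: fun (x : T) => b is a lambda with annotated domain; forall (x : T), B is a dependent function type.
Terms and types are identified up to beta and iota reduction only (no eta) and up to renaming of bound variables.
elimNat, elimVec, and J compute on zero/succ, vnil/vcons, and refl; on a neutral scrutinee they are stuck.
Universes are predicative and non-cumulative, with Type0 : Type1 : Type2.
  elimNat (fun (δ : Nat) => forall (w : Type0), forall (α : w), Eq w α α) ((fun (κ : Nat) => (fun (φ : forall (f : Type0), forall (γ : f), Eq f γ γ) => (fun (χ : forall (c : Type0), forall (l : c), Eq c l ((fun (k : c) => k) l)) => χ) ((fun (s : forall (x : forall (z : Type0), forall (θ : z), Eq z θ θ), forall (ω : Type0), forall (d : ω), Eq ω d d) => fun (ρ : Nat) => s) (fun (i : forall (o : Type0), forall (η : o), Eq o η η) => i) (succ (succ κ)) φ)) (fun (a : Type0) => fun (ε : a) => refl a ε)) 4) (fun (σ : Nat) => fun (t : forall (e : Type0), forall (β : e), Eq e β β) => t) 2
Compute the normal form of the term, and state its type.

resulting normal form:
  fun (δ : Type0) => fun (w : δ) => refl δ w
type:
  forall (δ : Type0), forall (w : δ), Eq δ w w
observation: the first redex contracted is an elimNat iota-redex; the normal form is reached in 13 normal-order steps.


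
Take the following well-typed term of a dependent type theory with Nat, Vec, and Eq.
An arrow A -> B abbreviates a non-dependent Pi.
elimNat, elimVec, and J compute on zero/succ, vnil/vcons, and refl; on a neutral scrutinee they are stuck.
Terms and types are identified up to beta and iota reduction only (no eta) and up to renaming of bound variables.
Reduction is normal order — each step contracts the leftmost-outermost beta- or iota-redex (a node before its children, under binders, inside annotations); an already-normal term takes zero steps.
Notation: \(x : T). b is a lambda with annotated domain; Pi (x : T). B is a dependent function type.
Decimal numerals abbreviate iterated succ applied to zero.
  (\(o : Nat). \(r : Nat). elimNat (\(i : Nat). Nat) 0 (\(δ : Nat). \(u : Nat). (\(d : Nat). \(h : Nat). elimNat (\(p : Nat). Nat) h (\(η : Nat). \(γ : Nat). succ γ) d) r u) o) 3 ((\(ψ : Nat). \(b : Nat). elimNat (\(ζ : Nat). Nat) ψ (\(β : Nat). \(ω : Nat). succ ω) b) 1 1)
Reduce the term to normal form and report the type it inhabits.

normal form:
  6
type:
  Nat


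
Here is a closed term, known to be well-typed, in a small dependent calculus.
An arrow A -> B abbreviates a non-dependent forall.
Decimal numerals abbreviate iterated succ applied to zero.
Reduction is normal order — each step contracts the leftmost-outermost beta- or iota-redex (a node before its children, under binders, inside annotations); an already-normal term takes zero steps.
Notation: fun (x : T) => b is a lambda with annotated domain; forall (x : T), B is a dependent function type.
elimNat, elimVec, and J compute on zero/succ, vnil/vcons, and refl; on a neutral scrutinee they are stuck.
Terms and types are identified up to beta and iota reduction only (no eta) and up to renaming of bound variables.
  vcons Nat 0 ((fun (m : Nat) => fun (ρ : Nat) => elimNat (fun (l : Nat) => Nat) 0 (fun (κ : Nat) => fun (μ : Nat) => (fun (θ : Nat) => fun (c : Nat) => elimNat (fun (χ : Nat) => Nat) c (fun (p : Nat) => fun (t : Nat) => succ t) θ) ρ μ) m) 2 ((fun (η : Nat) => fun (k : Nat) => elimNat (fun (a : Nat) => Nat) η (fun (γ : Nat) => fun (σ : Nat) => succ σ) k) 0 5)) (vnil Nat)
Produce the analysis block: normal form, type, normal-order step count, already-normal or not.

reduced normal form:
  vcons Nat 0 10 (vnil Nat)
the term's type:
  Vec Nat 1
steps to reach normal form (normal order): 81
already normal: no
first contracted redex: a beta-redex


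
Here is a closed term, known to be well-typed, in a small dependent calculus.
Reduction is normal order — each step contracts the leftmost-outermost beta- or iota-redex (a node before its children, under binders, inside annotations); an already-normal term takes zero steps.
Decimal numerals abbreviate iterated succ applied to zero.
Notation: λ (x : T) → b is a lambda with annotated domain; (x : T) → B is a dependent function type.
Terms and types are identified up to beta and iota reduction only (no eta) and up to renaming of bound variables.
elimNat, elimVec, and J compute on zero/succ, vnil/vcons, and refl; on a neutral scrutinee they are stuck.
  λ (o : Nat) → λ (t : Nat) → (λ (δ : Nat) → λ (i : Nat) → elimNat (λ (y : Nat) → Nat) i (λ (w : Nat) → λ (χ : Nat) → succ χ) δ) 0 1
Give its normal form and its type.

resulting normal form:
  λ (o : Nat) → λ (t : Nat) → 1
inferred type:
  (o : Nat) → (t : Nat) → Nat
observation: 3 normal-order steps normalize the term, beginning with a beta-redex.


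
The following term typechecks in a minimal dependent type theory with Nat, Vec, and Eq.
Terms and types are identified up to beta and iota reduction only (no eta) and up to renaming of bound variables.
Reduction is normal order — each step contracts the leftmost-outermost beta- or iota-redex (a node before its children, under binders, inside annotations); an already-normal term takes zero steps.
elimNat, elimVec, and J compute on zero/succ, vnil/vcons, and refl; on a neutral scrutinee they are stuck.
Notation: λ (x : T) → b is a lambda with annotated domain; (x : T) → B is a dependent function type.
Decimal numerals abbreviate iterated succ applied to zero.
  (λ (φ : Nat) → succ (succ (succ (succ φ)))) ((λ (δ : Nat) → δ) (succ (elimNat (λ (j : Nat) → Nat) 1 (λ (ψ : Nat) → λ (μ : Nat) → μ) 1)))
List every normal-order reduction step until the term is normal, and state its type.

normal-order reduction:
  (λ (φ : Nat) → succ (succ (succ (succ φ)))) ((λ (δ : Nat) → δ) (succ (elimNat (λ (j : Nat) → Nat) 1 (λ (ψ : Nat) → λ (μ : Nat) → μ) 1)))
  ~> succ (succ (succ (succ ((λ (φ : Nat) → φ) (succ (elimNat (λ (δ : Nat) → Nat) 1 (λ (j : Nat) → λ (ψ : Nat) → ψ) 1))))))
  ~> succ (succ (succ (succ (succ (elimNat (λ (φ : Nat) → Nat) 1 (λ (δ : Nat) → λ (j : Nat) → j) 1)))))
  ~> succ (succ (succ (succ (succ ((λ (φ : Nat) → λ (δ : Nat) → δ) 0 (elimNat (λ (j : Nat) → Nat) 1 (λ (ψ : Nat) → λ (μ : Nat) → μ) 0))))))
  ~> succ (succ (succ (succ (succ ((λ (φ : Nat) → φ) (elimNat (λ (δ : Nat) → Nat) 1 (λ (j : Nat) → λ (ψ : Nat) → ψ) 0))))))
  ~> succ (succ (succ (succ (succ (elimNat (λ (φ : Nat) → Nat) 1 (λ (δ : Nat) → λ (j : Nat) → j) 0)))))
  ~> 6
inferred type:
  Nat


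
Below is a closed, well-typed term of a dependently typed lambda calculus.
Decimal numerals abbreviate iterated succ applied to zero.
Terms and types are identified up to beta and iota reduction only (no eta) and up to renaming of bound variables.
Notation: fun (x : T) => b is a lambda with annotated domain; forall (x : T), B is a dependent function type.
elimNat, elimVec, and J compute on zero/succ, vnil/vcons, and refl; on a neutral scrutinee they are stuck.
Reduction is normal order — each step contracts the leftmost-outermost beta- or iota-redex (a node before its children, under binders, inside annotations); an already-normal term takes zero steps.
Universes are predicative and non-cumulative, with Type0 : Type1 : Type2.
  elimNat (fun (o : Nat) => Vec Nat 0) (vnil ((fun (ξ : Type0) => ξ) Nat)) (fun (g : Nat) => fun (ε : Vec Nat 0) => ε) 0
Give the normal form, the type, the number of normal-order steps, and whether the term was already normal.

reduced normal form:
  vnil Nat
the term's type:
  Vec Nat 0
steps to reach normal form (normal order): 2
already normal: no
first contracted redex: an elimNat iota-redex


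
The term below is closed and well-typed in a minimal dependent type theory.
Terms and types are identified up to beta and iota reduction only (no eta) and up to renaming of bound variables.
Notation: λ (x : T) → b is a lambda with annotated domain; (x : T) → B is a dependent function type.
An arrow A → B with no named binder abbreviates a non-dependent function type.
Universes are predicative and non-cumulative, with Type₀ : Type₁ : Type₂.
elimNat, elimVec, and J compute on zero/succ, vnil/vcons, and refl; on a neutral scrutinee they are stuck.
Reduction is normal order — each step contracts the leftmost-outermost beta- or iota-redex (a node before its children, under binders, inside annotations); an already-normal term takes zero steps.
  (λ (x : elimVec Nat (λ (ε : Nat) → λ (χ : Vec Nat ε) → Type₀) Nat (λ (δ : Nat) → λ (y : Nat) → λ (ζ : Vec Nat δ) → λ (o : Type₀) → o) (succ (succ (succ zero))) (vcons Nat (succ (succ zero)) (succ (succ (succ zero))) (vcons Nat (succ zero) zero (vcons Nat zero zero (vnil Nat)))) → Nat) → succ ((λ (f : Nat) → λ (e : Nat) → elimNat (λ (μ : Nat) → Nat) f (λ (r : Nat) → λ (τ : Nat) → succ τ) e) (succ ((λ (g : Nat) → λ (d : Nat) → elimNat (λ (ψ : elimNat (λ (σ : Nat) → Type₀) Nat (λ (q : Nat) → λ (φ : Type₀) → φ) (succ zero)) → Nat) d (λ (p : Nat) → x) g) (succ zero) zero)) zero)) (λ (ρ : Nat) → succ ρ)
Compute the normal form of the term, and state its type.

reduced normal form:
  succ (succ (succ zero))
inferred type:
  Nat
observation: 10 normal-order steps separate the term from its normal form.


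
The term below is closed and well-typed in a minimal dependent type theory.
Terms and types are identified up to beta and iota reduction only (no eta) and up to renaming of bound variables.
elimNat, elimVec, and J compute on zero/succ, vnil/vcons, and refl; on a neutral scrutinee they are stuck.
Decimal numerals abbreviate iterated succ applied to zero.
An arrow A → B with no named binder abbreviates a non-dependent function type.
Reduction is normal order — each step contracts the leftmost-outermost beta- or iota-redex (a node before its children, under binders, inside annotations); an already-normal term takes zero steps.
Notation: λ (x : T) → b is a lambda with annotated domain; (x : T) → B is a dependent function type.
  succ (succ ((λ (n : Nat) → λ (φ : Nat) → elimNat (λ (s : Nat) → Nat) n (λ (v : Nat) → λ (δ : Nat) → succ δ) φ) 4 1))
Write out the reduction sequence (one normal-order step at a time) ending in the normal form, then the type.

normal-order reduction:
  succ (succ ((λ (n : Nat) → λ (φ : Nat) → elimNat (λ (s : Nat) → Nat) n (λ (v : Nat) → λ (δ : Nat) → succ δ) φ) 4 1))
  ~> succ (succ ((λ (n : Nat) → elimNat (λ (φ : Nat) → Nat) 4 (λ (s : Nat) → λ (v : Nat) → succ v) n) 1))
  ~> succ (succ (elimNat (λ (n : Nat) → Nat) 4 (λ (φ : Nat) → λ (s : Nat) → succ s) 1))
  ~> succ (succ ((λ (n : Nat) → λ (φ : Nat) → succ φ) 0 (elimNat (λ (s : Nat) → Nat) 4 (λ (v : Nat) → λ (δ : Nat) → succ δ) 0)))
  ~> succ (succ ((λ (n : Nat) → succ n) (elimNat (λ (φ : Nat) → Nat) 4 (λ (s : Nat) → λ (v : Nat) → succ v) 0)))
  ~> succ (succ (succ (elimNat (λ (n : Nat) → Nat) 4 (λ (φ : Nat) → λ (s : Nat) → succ s) 0)))
  ~> 7
the term's type:
  Nat


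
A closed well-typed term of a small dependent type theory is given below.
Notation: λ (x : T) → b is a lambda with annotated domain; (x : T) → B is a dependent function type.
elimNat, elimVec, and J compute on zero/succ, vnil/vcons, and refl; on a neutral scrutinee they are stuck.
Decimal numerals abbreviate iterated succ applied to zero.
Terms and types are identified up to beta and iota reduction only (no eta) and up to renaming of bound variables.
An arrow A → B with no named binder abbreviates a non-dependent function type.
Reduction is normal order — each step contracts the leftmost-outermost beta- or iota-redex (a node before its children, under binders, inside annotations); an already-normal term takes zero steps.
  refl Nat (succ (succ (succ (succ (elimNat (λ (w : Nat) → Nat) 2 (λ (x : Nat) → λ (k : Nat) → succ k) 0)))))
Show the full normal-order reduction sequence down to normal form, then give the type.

reduction (normal order):
  refl Nat (succ (succ (succ (succ (elimNat (λ (w : Nat) → Nat) 2 (λ (x : Nat) → λ (k : Nat) → succ k) 0)))))
  ~> refl Nat 6
type:
  Eq Nat 6 6


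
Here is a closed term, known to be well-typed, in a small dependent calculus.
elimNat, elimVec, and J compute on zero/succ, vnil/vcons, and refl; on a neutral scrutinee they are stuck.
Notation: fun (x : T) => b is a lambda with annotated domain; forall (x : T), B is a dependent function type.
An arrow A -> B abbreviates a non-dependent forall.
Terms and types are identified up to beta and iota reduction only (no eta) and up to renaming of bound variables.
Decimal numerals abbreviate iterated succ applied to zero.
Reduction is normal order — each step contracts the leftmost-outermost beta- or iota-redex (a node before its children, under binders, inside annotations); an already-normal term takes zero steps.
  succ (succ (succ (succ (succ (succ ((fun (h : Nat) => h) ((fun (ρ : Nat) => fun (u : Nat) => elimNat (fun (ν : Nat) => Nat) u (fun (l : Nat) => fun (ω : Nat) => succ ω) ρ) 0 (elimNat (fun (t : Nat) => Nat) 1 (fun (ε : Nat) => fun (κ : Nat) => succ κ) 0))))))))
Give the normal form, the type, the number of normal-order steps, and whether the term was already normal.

reduced normal form:
  7
type:
  Nat
steps to reach normal form (normal order): 5
already normal: no
first contracted redex: a beta-redex


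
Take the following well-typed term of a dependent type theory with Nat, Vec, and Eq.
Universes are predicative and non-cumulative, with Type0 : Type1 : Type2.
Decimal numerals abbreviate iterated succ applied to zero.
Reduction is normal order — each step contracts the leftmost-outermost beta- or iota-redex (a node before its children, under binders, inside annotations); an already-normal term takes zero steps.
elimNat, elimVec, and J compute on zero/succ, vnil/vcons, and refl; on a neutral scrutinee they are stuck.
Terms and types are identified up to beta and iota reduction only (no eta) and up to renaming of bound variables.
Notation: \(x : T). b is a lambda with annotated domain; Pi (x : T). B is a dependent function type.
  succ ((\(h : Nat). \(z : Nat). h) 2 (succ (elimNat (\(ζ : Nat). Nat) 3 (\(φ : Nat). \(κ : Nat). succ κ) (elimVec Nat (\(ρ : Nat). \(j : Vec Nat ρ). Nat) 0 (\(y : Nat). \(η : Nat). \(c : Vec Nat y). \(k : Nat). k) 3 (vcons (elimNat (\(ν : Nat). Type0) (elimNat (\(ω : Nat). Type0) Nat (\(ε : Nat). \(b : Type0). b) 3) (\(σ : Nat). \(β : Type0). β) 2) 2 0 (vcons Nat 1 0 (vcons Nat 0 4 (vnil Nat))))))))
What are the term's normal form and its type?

resulting normal form:
  3
the term's type:
  Nat
observation: 2 normal-order steps separate the term from its normal form.


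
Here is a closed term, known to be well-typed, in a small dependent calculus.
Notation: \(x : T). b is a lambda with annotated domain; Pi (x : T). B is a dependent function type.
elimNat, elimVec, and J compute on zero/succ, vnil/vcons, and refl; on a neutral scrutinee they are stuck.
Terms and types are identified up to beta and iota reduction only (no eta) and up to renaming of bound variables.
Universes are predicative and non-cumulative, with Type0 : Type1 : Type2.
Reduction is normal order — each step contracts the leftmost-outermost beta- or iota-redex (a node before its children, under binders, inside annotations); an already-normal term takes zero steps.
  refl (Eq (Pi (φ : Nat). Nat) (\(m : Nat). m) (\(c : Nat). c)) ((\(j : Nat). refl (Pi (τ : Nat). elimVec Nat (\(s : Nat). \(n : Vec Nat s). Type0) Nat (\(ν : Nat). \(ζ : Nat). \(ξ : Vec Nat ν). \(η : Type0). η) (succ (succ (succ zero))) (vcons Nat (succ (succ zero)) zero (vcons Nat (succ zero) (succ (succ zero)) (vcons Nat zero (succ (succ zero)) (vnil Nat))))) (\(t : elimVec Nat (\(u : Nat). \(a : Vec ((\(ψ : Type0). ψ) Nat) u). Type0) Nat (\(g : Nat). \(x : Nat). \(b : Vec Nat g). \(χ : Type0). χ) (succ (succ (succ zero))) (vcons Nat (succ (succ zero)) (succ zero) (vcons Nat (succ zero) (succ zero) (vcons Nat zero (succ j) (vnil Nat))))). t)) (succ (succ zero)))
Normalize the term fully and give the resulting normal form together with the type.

normal form:
  refl (Eq (Pi (φ : Nat). Nat) (\(m : Nat). m) (\(c : Nat). c)) (refl (Pi (j : Nat). Nat) (\(τ : Nat). τ))
the term's type:
  Eq (Eq (Pi (φ : Nat). Nat) (\(m : Nat). m) (\(c : Nat). c)) (refl (Pi (j : Nat). Nat) (\(τ : Nat). τ)) (refl (Pi (s : Nat). Nat) (\(n : Nat). n))
observation: contracting a beta-redex first, the term normalizes in 33 steps.


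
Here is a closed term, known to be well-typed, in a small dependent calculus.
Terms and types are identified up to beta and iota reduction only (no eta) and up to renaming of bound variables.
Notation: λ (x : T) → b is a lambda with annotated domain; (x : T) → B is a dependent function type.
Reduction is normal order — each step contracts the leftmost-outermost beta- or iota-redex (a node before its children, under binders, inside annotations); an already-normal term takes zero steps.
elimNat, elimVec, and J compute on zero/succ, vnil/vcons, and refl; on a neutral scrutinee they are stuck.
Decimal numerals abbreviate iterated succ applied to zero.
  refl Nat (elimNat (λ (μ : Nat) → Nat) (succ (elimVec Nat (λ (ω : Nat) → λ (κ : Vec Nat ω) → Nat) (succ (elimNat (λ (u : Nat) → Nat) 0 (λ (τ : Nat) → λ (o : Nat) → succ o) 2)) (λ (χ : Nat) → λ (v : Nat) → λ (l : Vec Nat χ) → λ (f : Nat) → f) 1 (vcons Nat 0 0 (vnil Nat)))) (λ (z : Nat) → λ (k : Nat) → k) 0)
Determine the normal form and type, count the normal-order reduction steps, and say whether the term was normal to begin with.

reduced normal form:
  refl Nat 4
the term's type:
  Eq Nat 4 4
normal-order step count: 14
started in normal form: no
first redex: an elimNat iota-redex


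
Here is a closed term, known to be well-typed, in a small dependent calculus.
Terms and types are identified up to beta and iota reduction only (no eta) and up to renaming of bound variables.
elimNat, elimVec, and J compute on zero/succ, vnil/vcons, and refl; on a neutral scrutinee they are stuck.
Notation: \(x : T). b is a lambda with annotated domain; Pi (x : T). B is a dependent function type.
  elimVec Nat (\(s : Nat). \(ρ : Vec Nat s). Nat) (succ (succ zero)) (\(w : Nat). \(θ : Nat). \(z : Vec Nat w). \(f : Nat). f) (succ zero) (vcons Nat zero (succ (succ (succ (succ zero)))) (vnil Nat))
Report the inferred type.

inferred type:
  Nat


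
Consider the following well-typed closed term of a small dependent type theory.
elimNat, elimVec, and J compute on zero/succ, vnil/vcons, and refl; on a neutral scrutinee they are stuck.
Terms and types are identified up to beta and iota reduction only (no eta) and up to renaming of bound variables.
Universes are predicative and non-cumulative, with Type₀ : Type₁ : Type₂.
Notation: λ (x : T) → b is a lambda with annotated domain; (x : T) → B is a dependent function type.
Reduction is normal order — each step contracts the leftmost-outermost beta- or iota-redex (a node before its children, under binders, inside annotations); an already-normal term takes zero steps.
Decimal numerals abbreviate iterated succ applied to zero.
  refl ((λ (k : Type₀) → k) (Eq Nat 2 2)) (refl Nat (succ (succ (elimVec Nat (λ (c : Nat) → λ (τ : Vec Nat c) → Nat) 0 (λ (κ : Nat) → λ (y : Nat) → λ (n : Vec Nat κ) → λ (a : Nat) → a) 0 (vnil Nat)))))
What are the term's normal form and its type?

normal form:
  refl (Eq Nat 2 2) (refl Nat 2)
type:
  Eq (Eq Nat 2 2) (refl Nat 2) (refl Nat 2)


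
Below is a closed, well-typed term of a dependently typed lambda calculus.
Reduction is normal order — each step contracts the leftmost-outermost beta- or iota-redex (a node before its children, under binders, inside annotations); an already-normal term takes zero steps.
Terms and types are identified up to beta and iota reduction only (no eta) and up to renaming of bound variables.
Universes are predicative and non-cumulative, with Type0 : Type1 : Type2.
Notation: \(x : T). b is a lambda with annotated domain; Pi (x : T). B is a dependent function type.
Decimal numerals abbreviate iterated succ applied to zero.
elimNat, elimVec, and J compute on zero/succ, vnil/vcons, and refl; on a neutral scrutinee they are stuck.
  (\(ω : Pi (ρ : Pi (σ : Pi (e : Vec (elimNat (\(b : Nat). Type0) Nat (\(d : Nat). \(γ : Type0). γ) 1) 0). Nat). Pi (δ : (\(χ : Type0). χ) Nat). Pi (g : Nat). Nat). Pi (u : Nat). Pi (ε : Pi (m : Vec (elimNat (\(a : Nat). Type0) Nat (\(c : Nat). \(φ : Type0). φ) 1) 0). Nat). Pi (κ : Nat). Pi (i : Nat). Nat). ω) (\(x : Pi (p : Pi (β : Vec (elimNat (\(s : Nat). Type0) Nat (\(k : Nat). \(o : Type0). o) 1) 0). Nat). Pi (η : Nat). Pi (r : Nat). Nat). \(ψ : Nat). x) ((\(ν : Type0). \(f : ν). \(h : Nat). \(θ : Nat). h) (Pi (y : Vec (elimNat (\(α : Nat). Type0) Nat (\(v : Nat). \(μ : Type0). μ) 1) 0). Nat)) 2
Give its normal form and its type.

normal form:
  \(ω : Pi (ρ : Vec Nat 0). Nat). \(σ : Nat). \(e : Nat). σ
type:
  Pi (ω : Pi (ρ : Vec Nat 0). Nat). Pi (σ : Nat). Pi (e : Nat). Nat


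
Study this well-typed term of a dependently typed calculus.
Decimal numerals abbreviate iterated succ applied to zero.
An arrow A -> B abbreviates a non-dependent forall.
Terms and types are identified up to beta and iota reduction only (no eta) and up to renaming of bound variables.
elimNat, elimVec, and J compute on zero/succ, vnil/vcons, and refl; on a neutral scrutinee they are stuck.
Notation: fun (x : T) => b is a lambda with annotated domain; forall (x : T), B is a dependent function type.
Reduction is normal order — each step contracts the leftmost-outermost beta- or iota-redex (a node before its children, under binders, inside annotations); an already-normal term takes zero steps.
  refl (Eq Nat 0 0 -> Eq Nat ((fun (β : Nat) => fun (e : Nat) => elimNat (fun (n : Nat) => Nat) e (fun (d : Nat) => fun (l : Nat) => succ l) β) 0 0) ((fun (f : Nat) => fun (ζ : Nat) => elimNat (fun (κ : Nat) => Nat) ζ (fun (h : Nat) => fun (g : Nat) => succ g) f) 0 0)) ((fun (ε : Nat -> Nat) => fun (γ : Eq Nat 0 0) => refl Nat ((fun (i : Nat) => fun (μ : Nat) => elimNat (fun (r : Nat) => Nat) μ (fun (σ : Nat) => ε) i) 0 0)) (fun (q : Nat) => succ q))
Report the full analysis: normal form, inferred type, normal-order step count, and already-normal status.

normal form:
  refl (Eq Nat 0 0 -> Eq Nat 0 0) (fun (β : Eq Nat 0 0) => refl Nat 0)
the term's type:
  Eq (Eq Nat 0 0 -> Eq Nat 0 0) (fun (β : Eq Nat 0 0) => refl Nat 0) (fun (e : Eq Nat 0 0) => refl Nat 0)
steps to reach normal form (normal order): 10
started in normal form: no
first contracted redex: a beta-redex


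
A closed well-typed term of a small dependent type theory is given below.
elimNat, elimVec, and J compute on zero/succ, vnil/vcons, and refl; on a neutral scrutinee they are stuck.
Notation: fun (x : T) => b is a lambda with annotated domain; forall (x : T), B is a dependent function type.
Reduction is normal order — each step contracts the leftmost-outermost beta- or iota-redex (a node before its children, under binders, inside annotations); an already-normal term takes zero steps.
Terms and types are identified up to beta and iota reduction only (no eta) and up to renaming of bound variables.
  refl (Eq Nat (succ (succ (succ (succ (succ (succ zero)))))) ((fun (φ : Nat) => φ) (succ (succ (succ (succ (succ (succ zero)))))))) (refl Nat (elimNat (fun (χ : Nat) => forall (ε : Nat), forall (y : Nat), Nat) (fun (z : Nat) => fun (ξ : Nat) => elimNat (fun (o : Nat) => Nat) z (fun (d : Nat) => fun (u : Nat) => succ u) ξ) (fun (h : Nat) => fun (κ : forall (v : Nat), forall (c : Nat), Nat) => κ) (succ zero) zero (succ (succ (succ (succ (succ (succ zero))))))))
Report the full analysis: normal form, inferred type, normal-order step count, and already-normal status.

normal form:
  refl (Eq Nat (succ (succ (succ (succ (succ (succ zero)))))) (succ (succ (succ (succ (succ (succ zero))))))) (refl Nat (succ (succ (succ (succ (succ (succ zero)))))))
inferred type:
  Eq (Eq Nat (succ (succ (succ (succ (succ (succ zero)))))) (succ (succ (succ (succ (succ (succ zero))))))) (refl Nat (succ (succ (succ (succ (succ (succ zero))))))) (refl Nat (succ (succ (succ (succ (succ (succ zero)))))))
normal-order step count: 26
term was already normal: no
first contracted redex: a beta-redex


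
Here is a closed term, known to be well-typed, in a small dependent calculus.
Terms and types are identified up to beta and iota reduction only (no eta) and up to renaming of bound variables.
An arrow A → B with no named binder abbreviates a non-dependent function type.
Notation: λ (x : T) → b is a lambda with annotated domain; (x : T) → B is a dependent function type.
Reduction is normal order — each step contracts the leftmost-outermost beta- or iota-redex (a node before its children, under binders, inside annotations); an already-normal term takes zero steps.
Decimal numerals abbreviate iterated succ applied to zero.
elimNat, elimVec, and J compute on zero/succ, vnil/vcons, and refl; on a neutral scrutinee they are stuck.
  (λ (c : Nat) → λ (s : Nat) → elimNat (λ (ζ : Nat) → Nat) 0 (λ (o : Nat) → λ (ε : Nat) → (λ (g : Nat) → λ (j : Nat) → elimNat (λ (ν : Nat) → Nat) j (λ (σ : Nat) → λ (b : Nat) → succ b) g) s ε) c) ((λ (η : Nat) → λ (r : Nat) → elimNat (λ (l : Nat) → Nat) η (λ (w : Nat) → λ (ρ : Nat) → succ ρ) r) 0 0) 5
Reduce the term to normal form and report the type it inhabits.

resulting normal form:
  0
type:
  Nat
observation: 24 normal-order steps separate the term from its normal form.


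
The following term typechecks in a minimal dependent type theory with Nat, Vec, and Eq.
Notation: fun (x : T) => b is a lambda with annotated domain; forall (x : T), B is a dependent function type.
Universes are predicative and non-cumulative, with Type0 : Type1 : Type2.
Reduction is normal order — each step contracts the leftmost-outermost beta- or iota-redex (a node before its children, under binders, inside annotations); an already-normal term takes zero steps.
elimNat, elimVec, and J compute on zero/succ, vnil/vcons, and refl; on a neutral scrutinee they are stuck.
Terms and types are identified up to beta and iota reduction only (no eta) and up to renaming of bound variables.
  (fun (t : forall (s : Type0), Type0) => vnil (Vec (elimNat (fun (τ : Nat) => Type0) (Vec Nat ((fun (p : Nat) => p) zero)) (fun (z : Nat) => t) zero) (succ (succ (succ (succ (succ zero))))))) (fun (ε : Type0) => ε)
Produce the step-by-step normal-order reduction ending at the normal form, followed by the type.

normal-order reduction sequence:
  (fun (t : forall (s : Type0), Type0) => vnil (Vec (elimNat (fun (τ : Nat) => Type0) (Vec Nat ((fun (p : Nat) => p) zero)) (fun (z : Nat) => t) zero) (succ (succ (succ (succ (succ zero))))))) (fun (ε : Type0) => ε)
  ~> vnil (Vec (elimNat (fun (t : Nat) => Type0) (Vec Nat ((fun (s : Nat) => s) zero)) (fun (τ : Nat) => fun (p : Type0) => p) zero) (succ (succ (succ (succ (succ zero))))))
  ~> vnil (Vec (Vec Nat ((fun (t : Nat) => t) zero)) (succ (succ (succ (succ (succ zero))))))
  ~> vnil (Vec (Vec Nat zero) (succ (succ (succ (succ (succ zero))))))
type:
  Vec (Vec (Vec Nat zero) (succ (succ (succ (succ (succ zero)))))) zero


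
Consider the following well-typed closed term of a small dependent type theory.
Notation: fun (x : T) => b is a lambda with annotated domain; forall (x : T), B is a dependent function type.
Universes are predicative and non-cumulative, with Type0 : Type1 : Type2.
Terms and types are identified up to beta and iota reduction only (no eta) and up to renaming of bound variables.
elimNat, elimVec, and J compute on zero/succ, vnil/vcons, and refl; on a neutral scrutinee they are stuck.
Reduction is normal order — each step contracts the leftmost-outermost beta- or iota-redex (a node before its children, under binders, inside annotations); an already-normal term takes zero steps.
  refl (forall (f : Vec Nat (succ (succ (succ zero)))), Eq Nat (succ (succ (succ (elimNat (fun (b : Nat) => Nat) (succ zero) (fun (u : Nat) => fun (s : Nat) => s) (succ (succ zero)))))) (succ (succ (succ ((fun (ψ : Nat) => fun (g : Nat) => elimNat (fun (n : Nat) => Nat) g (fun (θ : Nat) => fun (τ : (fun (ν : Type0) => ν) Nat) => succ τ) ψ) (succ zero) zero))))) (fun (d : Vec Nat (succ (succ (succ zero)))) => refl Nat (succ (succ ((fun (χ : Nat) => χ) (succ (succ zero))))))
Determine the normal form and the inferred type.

resulting normal form:
  refl (forall (f : Vec Nat (succ (succ (succ zero)))), Eq Nat (succ (succ (succ (succ zero)))) (succ (succ (succ (succ zero))))) (fun (b : Vec Nat (succ (succ (succ zero)))) => refl Nat (succ (succ (succ (succ zero)))))
inferred type:
  Eq (forall (f : Vec Nat (succ (succ (succ zero)))), Eq Nat (succ (succ (succ (succ zero)))) (succ (succ (succ (succ zero))))) (fun (b : Vec Nat (succ (succ (succ zero)))) => refl Nat (succ (succ (succ (succ zero))))) (fun (u : Vec Nat (succ (succ (succ zero)))) => refl Nat (succ (succ (succ (succ zero)))))


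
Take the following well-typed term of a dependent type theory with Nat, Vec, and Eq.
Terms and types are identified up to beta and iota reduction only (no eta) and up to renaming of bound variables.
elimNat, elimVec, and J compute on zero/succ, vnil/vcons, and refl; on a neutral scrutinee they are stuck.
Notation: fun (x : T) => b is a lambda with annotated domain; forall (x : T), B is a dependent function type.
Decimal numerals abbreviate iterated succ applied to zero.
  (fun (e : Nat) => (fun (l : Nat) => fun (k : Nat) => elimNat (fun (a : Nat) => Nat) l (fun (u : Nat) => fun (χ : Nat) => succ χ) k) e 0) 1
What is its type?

type:
  Nat


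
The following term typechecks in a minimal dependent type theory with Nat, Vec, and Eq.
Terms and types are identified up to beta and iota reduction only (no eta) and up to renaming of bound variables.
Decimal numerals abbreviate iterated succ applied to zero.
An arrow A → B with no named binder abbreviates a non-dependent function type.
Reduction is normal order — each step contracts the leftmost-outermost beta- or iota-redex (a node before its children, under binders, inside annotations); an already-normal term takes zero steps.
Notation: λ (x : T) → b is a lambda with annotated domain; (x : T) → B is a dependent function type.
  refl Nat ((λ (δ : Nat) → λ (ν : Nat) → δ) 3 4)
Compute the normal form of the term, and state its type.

normal form:
  refl Nat 3
the term's type:
  Eq Nat 3 3


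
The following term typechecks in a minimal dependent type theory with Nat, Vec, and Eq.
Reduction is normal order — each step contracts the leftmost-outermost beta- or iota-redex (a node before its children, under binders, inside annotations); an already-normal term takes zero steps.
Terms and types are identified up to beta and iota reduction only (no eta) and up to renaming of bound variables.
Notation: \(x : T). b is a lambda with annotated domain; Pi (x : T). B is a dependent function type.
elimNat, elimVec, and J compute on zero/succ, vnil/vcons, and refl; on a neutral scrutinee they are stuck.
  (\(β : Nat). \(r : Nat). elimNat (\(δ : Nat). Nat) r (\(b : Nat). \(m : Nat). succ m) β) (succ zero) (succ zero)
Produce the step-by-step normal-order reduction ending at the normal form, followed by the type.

normal-order reduction:
  (\(β : Nat). \(r : Nat). elimNat (\(δ : Nat). Nat) r (\(b : Nat). \(m : Nat). succ m) β) (succ zero) (succ zero)
  ~> (\(β : Nat). elimNat (\(r : Nat). Nat) β (\(δ : Nat). \(b : Nat). succ b) (succ zero)) (succ zero)
  ~> elimNat (\(β : Nat). Nat) (succ zero) (\(r : Nat). \(δ : Nat). succ δ) (succ zero)
  ~> (\(β : Nat). \(r : Nat). succ r) zero (elimNat (\(δ : Nat). Nat) (succ zero) (\(b : Nat). \(m : Nat). succ m) zero)
  ~> (\(β : Nat). succ β) (elimNat (\(r : Nat). Nat) (succ zero) (\(δ : Nat). \(b : Nat). succ b) zero)
  ~> succ (elimNat (\(β : Nat). Nat) (succ zero) (\(r : Nat). \(δ : Nat). succ δ) zero)
  ~> succ (succ zero)
the term's type:
  Nat


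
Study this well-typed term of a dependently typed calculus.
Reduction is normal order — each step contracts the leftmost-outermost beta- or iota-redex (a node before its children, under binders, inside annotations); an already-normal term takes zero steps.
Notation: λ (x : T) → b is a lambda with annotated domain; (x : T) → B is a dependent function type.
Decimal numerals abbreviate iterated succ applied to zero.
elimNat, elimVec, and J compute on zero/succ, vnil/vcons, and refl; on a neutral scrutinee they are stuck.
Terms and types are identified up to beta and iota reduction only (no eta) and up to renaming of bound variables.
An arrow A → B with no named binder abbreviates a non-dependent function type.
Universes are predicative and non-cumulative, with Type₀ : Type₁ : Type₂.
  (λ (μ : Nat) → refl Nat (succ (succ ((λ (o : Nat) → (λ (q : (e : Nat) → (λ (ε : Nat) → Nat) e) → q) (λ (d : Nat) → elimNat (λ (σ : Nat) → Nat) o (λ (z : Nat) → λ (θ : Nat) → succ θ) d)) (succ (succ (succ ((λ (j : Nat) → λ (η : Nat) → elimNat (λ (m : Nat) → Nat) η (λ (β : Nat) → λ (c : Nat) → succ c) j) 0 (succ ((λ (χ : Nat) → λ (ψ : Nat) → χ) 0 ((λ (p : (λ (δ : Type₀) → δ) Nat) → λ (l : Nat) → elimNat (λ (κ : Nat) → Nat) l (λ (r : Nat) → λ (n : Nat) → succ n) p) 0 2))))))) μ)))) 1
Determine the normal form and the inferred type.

reduced normal form:
  refl Nat 7
the term's type:
  Eq Nat 7 7
observation: normalization takes exactly 13 steps under the normal-order strategy.


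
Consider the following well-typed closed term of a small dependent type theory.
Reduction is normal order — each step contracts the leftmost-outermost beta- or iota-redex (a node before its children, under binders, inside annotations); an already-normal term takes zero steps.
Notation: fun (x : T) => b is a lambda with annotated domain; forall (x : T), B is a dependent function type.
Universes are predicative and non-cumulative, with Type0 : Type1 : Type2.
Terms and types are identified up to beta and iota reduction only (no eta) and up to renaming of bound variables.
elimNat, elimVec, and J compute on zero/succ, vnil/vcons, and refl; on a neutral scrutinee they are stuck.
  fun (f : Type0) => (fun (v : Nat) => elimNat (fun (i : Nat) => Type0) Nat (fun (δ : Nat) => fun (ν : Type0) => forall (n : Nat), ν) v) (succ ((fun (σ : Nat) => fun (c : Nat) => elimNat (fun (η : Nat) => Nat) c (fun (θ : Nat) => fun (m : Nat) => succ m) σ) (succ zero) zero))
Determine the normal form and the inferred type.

normal form:
  fun (f : Type0) => forall (v : Nat), forall (i : Nat), Nat
inferred type:
  forall (f : Type0), Type0
observation: 14 normal-order steps normalize the term, beginning with a beta-redex.


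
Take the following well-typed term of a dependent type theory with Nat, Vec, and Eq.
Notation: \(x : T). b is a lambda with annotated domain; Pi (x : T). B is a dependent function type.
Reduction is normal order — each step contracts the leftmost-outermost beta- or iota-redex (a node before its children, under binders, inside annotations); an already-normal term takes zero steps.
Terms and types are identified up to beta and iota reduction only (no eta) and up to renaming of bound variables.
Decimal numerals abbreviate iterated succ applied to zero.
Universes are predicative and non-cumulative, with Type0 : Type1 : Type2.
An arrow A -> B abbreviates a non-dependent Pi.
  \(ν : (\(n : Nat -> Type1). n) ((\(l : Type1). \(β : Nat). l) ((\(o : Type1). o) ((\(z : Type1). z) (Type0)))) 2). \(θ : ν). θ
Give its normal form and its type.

reduced normal form:
  \(ν : Type0). \(n : ν). n
type:
  Pi (ν : Type0). ν -> ν


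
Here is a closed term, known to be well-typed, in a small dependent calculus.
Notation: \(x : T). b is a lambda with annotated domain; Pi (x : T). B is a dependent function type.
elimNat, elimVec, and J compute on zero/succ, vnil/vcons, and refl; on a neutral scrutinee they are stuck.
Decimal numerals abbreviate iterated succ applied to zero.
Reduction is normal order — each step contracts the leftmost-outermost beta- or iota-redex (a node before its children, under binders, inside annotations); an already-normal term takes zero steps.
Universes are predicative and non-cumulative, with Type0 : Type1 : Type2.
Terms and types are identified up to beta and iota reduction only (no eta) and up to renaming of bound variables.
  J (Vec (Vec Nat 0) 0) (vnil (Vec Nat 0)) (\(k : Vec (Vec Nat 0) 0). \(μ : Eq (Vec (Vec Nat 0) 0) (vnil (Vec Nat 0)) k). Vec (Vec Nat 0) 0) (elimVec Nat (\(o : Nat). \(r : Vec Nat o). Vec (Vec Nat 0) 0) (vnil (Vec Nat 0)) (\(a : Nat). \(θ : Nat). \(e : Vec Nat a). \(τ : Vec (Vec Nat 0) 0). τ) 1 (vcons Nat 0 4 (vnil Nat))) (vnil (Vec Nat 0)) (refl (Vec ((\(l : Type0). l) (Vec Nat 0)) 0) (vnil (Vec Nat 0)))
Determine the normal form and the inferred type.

resulting normal form:
  vnil (Vec Nat 0)
inferred type:
  Vec (Vec Nat 0) 0
observation: 7 normal-order steps separate the term from its normal form.


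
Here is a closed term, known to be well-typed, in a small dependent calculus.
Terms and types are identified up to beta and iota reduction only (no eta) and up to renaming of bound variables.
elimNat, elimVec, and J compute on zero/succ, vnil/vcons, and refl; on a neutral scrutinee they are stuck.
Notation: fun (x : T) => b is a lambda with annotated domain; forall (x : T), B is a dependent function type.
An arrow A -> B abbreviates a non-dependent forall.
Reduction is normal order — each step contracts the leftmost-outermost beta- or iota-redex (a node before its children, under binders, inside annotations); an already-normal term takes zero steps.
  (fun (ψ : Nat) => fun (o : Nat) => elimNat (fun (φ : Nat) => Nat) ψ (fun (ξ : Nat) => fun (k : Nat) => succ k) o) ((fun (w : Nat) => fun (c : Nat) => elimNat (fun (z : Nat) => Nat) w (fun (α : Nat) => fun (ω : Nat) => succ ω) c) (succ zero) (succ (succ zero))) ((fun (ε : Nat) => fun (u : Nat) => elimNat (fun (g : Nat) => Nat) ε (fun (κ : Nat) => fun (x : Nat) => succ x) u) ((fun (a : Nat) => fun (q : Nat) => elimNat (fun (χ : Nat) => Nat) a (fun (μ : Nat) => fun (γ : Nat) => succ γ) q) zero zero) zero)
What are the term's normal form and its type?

resulting normal form:
  succ (succ (succ zero))
type:
  Nat
observation: normalization takes exactly 18 steps under the normal-order strategy.


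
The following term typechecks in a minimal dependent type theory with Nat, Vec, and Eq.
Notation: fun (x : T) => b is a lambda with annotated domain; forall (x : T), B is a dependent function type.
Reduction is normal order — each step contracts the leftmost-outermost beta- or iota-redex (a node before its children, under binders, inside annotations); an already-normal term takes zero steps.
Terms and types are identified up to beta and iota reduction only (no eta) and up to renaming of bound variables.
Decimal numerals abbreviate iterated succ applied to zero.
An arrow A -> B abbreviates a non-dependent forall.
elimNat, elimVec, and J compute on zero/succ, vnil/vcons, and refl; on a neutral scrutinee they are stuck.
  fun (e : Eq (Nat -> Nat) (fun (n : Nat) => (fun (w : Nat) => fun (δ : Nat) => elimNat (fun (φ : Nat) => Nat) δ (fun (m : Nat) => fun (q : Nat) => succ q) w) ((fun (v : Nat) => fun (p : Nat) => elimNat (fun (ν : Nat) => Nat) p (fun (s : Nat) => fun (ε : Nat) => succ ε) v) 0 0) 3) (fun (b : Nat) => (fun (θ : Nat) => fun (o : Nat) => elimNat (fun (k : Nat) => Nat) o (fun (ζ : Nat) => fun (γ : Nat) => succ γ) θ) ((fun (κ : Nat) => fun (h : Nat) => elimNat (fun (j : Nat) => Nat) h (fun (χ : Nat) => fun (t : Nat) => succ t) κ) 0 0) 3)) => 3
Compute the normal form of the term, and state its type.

normal form:
  fun (e : Eq (Nat -> Nat) (fun (n : Nat) => 3) (fun (w : Nat) => 3)) => 3
type:
  Eq (Nat -> Nat) (fun (e : Nat) => 3) (fun (n : Nat) => 3) -> Nat
observation: contracting a beta-redex first, the term normalizes in 12 steps.
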